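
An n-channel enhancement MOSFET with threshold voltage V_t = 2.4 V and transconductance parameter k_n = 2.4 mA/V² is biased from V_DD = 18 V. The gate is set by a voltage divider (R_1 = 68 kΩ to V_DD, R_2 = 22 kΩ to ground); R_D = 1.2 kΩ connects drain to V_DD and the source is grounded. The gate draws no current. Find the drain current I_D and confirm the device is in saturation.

V_G = V_DD·R_2/(R_1+R_2) = 18×22/90 = 4.4 V. With the source grounded, V_GS = V_G = 4.4 V.
Assume saturation: I_D = (k_n/2)(V_GS − V_t)² = (2.4/2)×(4.4 − 2.4)² = 1.2×2² = 4.8 mA.
V_DS = V_DD − I_D·R_D = 18 − 4.8×1.2 = 12.2 V.
Saturation requires V_DS ≥ V_GS − V_t = 2 V; 12.2 ≥ 2 ✓.

I_D ≈ 4.8 mA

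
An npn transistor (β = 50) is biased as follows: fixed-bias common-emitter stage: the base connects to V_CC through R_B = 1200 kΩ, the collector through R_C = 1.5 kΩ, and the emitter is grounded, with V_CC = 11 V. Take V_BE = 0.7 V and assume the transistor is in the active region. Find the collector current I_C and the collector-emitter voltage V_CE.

Base loop: V_CC = I_B·R_B + V_BE, so I_B = (11 − 0.7)/1200 kΩ = 0.00858 mA.
In the active region I_C = β·I_B = 50 × 0.00858 = 0.429 mA.
Collector loop: V_CE = V_CC − I_C·R_C = 11 − 0.429×1.5 = 10.4 V.
Since V_CE = 10.4 V > V_CE(sat) ≈ 0.2 V, the transistor is in the active region as assumed.

I_C ≈ 0.43 mA, V_CE ≈ 10 V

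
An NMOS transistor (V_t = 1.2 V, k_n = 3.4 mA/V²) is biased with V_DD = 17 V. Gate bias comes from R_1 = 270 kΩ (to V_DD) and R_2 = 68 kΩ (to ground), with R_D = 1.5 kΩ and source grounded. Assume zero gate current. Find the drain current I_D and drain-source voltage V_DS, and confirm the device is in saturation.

I_D ≈ 8.4 mA, V_DS ≈ 4.4 V

V_G = V_DD·R_2/(R_1+R_2) = 17×68/338 = 3.42 V. With the source grounded, V_GS = V_G = 3.42 V.
Assume saturation: I_D = (k_n/2)(V_GS − V_t)² = (3.4/2)×(3.42 − 1.2)² = 1.7×2.22² = 8.38 mA.
V_DS = V_DD − I_D·R_D = 17 − 8.38×1.5 = 4.43 V.
Saturation requires V_DS ≥ V_GS − V_t = 2.22 V; 4.43 ≥ 2.22 ✓.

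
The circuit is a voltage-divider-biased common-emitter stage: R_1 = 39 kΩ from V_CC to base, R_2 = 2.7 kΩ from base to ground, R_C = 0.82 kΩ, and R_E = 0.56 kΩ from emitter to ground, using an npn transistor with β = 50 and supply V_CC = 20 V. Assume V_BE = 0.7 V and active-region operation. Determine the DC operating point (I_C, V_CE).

Thevenize the base divider: V_Th = V_CC·R_2/(R_1+R_2) = 20×2.7/41.7 = 1.29 V, R_Th = R_1‖R_2 = 2.53 kΩ.
Base-emitter loop: V_Th = I_B·R_Th + V_BE + (β+1)I_B·R_E, so I_B = (1.29 − 0.7) / (2.53 + 51×0.56) = 0.0191 mA.
I_C = β·I_B = 50×0.0191 = 0.957 mA, and I_E = (β+1)I_B = 0.976 mA.
V_CE = V_CC − I_C·R_C − I_E·R_E = 20 − 0.957×0.82 − 0.976×0.56 = 18.7 V.
V_CE = 18.7 V > 0.2 V confirms active-region operation.

I_C ≈ 0.96 mA, V_CE ≈ 19 V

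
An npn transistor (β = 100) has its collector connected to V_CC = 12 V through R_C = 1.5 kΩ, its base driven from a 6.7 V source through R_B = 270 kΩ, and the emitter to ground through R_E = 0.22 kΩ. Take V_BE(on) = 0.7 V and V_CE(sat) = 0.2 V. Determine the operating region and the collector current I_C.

Assume active. Base-emitter loop: I_B = (V_BB − V_BE)/(R_B + (β+1)R_E) = (6.7 − 0.7)/(270 + 101×0.22) = 0.0205 mA.
I_C = β·I_B = 100×0.0205 = 2.05 mA.
V_CE = V_CC − I_C·R_C − I_E·R_E = 12 − 2.05×1.5 − 2.07×0.22 = 8.46 V > V_CE(sat), so the active-region assumption holds.

active; I_C ≈ 2.1 mA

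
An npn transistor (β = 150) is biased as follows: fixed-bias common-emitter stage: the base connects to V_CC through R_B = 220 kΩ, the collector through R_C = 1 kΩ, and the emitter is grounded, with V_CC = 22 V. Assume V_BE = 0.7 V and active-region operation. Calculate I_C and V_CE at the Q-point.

I_C ≈ 15 mA, V_CE ≈ 7.5 V

Base loop: V_CC = I_B·R_B + V_BE, so I_B = (22 − 0.7)/220 kΩ = 0.0968 mA.
In the active region I_C = β·I_B = 150 × 0.0968 = 14.5 mA.
Collector loop: V_CE = V_CC − I_C·R_C = 22 − 14.5×1 = 7.48 V.
Since V_CE = 7.48 V > V_CE(sat) ≈ 0.2 V, the transistor is in the active region as assumed.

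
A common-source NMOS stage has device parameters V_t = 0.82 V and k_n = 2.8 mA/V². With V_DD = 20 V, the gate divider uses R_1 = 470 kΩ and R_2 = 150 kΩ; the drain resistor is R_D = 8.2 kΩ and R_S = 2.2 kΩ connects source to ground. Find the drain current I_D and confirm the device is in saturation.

V_G = V_DD·R_2/(R_1+R_2) = 20×150/620 = 4.84 V.
Assume saturation: I_D = (k_n/2)(V_GS − V_t)² with V_GS = V_G − I_D·R_S = 4.84 − 2.2·I_D.
Substituting gives 6.78·I_D² − 25.8·I_D + 22.6 = 0, with roots I_D = 1.38 or 2.42 mA.
The root I_D = 2.42 mA gives V_GS = -0.496 V ≤ V_t, so take I_D = 1.38 mA.
Then V_GS = 1.81 V and V_DS = V_DD − I_D(R_D+R_S) = 20 − 1.38×10.4 = 5.69 V.
Saturation requires V_DS ≥ V_GS − V_t = 0.991 V; 5.69 ≥ 0.991 ✓.

I_D ≈ 1.4 mA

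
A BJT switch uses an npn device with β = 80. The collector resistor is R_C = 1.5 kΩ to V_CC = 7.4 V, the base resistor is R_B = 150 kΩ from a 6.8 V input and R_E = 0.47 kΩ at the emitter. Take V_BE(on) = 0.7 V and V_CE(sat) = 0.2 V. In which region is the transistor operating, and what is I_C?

Assume active. Base-emitter loop: I_B = (V_BB − V_BE)/(R_B + (β+1)R_E) = (6.8 − 0.7)/(150 + 81×0.47) = 0.0324 mA.
I_C = β·I_B = 80×0.0324 = 2.59 mA.
V_CE = V_CC − I_C·R_C − I_E·R_E = 7.4 − 2.59×1.5 − 2.63×0.47 = 2.27 V > V_CE(sat), so the active-region assumption holds.

active; I_C ≈ 2.6 mA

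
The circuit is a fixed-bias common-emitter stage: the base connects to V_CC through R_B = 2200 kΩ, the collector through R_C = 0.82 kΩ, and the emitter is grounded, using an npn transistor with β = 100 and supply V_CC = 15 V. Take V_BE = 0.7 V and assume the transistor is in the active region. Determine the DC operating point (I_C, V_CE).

I_C ≈ 0.65 mA, V_CE ≈ 14 V

Base loop: V_CC = I_B·R_B + V_BE, so I_B = (15 − 0.7)/2200 kΩ = 0.0065 mA.
In the active region I_C = β·I_B = 100 × 0.0065 = 0.65 mA.
Collector loop: V_CE = V_CC − I_C·R_C = 15 − 0.65×0.82 = 14.5 V.
Since V_CE = 14.5 V > V_CE(sat) ≈ 0.2 V, the transistor is in the active region as assumed.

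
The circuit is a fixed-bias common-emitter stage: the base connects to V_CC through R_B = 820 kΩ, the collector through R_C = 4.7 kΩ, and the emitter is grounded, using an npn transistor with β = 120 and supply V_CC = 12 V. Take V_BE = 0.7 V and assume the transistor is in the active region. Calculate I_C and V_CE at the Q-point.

Base loop: V_CC = I_B·R_B + V_BE, so I_B = (12 − 0.7)/820 kΩ = 0.0138 mA.
In the active region I_C = β·I_B = 120 × 0.0138 = 1.65 mA.
Collector loop: V_CE = V_CC − I_C·R_C = 12 − 1.65×4.7 = 4.23 V.
Since V_CE = 4.23 V > V_CE(sat) ≈ 0.2 V, the transistor is in the active region as assumed.

I_C ≈ 1.7 mA, V_CE ≈ 4.2 V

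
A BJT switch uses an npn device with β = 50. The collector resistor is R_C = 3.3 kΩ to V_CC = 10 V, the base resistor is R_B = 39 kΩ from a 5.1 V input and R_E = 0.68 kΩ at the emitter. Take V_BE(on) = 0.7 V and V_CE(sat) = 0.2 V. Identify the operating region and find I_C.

Assume active: I_B = (5.1 − 0.7)/(39 + 51×0.68) = 0.0597 mA, I_C = β·I_B = 2.99 mA.
Then V_CE = 10 − 2.99×3.3 − 3.05×0.68 = -1.92 V < 0.2 V — the active assumption fails.
Re-solve with V_CE = 0.2 V. KCL at the emitter: V_E/R_E = (V_BB−0.7−V_E)/R_B + (V_CC−0.2−V_E)/R_C, giving V_E = 1.71 V.
I_C = (V_CC − 0.2 − V_E)/R_C = (9.8 − 1.71)/3.3 = 2.45 mA.
Check: I_B = (4.4 − 1.71)/39 = 0.0689 mA, and β·I_B = 3.44 mA > I_C, confirming saturation.

saturation; I_C ≈ 2.5 mA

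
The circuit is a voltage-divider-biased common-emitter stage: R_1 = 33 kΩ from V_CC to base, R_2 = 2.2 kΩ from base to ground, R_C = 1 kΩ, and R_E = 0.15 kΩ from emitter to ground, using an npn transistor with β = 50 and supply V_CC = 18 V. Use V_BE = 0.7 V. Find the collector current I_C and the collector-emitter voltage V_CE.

Thevenize the base divider: V_Th = V_CC·R_2/(R_1+R_2) = 18×2.2/35.2 = 1.12 V, R_Th = R_1‖R_2 = 2.06 kΩ.
Base-emitter loop: V_Th = I_B·R_Th + V_BE + (β+1)I_B·R_E, so I_B = (1.12 − 0.7) / (2.06 + 51×0.15) = 0.0438 mA.
I_C = β·I_B = 50×0.0438 = 2.19 mA, and I_E = (β+1)I_B = 2.23 mA.
V_CE = V_CC − I_C·R_C − I_E·R_E = 18 − 2.19×1 − 2.23×0.15 = 15.5 V.
V_CE = 15.5 V > 0.2 V confirms active-region operation.

I_C ≈ 2.2 mA, V_CE ≈ 15 V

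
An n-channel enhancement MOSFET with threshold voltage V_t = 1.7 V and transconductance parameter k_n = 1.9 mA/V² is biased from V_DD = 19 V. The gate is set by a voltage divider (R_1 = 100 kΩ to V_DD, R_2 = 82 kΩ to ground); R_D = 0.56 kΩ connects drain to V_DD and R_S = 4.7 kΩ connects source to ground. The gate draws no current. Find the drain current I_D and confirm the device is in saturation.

I_D ≈ 1.2 mA

V_G = V_DD·R_2/(R_1+R_2) = 19×82/182 = 8.56 V.
Assume saturation: I_D = (k_n/2)(V_GS − V_t)² with V_GS = V_G − I_D·R_S = 8.56 − 4.7·I_D.
Substituting gives 21·I_D² − 62.3·I_D + 44.7 = 0, with roots I_D = 1.22 or 1.75 mA.
The root I_D = 1.75 mA gives V_GS = 0.343 V ≤ V_t, so take I_D = 1.22 mA.
Then V_GS = 2.83 V and V_DS = V_DD − I_D(R_D+R_S) = 19 − 1.22×5.26 = 12.6 V.
Saturation requires V_DS ≥ V_GS − V_t = 1.13 V; 12.6 ≥ 1.13 ✓.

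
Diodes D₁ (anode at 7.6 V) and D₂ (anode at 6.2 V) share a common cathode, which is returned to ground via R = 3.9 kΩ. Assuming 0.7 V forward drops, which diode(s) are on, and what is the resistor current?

Assume both conduct. Then node N would need to be at both 7.6−0.7 = 6.9 V and 6.2−0.7 = 5.5 V, which is impossible.
Assume only D₁ conducts: V_N = 7.6 − 0.7 = 6.9 V, so I_R = 6.9/3.9 = 1.77 mA.
Check D₂: its anode-to-cathode voltage is 6.2 − 6.9 = -0.7 V < 0.7 V, so it is off. The assumption is consistent.

Only D₁ conducts; I_R ≈ 1.8 mA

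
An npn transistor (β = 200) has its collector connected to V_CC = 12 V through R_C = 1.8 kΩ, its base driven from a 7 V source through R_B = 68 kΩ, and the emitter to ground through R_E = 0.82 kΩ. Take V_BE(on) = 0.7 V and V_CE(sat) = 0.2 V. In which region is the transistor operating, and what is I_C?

saturation; I_C ≈ 4.5 mA

Assume active: I_B = (7 − 0.7)/(68 + 201×0.82) = 0.0271 mA, I_C = β·I_B = 5.41 mA.
Then V_CE = 12 − 5.41×1.8 − 5.44×0.82 = -2.2 V < 0.2 V — the active assumption fails.
Re-solve with V_CE = 0.2 V. KCL at the emitter: V_E/R_E = (V_BB−0.7−V_E)/R_B + (V_CC−0.2−V_E)/R_C, giving V_E = 3.71 V.
I_C = (V_CC − 0.2 − V_E)/R_C = (11.8 − 3.71)/1.8 = 4.49 mA.
Check: I_B = (6.3 − 3.71)/68 = 0.038 mA, and β·I_B = 7.6 mA > I_C, confirming saturation.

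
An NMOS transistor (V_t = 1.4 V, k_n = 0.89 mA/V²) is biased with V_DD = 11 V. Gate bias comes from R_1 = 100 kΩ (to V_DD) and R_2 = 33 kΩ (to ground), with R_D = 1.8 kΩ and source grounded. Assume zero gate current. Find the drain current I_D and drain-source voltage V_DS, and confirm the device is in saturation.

I_D ≈ 0.79 mA, V_DS ≈ 9.6 V

V_G = V_DD·R_2/(R_1+R_2) = 11×33/133 = 2.73 V. With the source grounded, V_GS = V_G = 2.73 V.
Assume saturation: I_D = (k_n/2)(V_GS − V_t)² = (0.89/2)×(2.73 − 1.4)² = 0.445×1.33² = 0.786 mA.
V_DS = V_DD − I_D·R_D = 11 − 0.786×1.8 = 9.58 V.
Saturation requires V_DS ≥ V_GS − V_t = 1.33 V; 9.58 ≥ 1.33 ✓.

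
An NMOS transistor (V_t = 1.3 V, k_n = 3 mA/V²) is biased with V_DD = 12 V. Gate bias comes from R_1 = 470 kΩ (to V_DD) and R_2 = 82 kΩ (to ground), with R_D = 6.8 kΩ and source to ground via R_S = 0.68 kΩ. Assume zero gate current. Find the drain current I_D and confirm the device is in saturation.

V_G = V_DD·R_2/(R_1+R_2) = 12×82/552 = 1.78 V.
Assume saturation: I_D = (k_n/2)(V_GS − V_t)² with V_GS = V_G − I_D·R_S = 1.78 − 0.68·I_D.
Substituting gives 0.694·I_D² − 1.98·I_D + 0.349 = 0, with roots I_D = 0.188 or 2.67 mA.
The root I_D = 2.67 mA gives V_GS = -0.0348 V ≤ V_t, so take I_D = 0.188 mA.
Then V_GS = 1.65 V and V_DS = V_DD − I_D(R_D+R_S) = 12 − 0.188×7.48 = 10.6 V.
Saturation requires V_DS ≥ V_GS − V_t = 0.354 V; 10.6 ≥ 0.354 ✓.

I_D ≈ 0.19 mA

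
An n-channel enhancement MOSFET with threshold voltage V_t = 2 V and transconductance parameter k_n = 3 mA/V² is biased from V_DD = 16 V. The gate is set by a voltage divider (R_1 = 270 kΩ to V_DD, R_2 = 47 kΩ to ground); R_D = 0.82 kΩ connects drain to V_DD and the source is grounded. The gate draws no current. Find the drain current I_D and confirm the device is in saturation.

I_D ≈ 0.21 mA

V_G = V_DD·R_2/(R_1+R_2) = 16×47/317 = 2.37 V. With the source grounded, V_GS = V_G = 2.37 V.
Assume saturation: I_D = (k_n/2)(V_GS − V_t)² = (3/2)×(2.37 − 2)² = 1.5×0.372² = 0.208 mA.
V_DS = V_DD − I_D·R_D = 16 − 0.208×0.82 = 15.8 V.
Saturation requires V_DS ≥ V_GS − V_t = 0.372 V; 15.8 ≥ 0.372 ✓.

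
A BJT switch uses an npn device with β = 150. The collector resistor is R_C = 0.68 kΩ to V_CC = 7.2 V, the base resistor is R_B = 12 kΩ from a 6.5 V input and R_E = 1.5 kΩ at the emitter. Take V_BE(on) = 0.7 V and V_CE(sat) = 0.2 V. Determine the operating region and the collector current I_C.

Assume active: I_B = (6.5 − 0.7)/(12 + 151×1.5) = 0.0243 mA, I_C = β·I_B = 3.65 mA.
Then V_CE = 7.2 − 3.65×0.68 − 3.67×1.5 = -0.789 V < 0.2 V — the active assumption fails.
Re-solve with V_CE = 0.2 V. KCL at the emitter: V_E/R_E = (V_BB−0.7−V_E)/R_B + (V_CC−0.2−V_E)/R_C, giving V_E = 4.85 V.
I_C = (V_CC − 0.2 − V_E)/R_C = (7 − 4.85)/0.68 = 3.16 mA.
Check: I_B = (5.8 − 4.85)/12 = 0.0789 mA, and β·I_B = 11.8 mA > I_C, confirming saturation.

saturation; I_C ≈ 3.2 mA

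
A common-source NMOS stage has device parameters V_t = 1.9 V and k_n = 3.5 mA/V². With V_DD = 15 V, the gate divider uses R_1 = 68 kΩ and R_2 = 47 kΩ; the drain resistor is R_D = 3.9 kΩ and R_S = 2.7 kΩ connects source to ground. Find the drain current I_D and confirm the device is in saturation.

I_D ≈ 1.3 mA

V_G = V_DD·R_2/(R_1+R_2) = 15×47/115 = 6.13 V.
Assume saturation: I_D = (k_n/2)(V_GS − V_t)² with V_GS = V_G − I_D·R_S = 6.13 − 2.7·I_D.
Substituting gives 12.8·I_D² − 41·I_D + 31.3 = 0, with roots I_D = 1.25 or 1.96 mA.
The root I_D = 1.96 mA gives V_GS = 0.842 V ≤ V_t, so take I_D = 1.25 mA.
Then V_GS = 2.75 V and V_DS = V_DD − I_D(R_D+R_S) = 15 − 1.25×6.6 = 6.73 V.
Saturation requires V_DS ≥ V_GS − V_t = 0.846 V; 6.73 ≥ 0.846 ✓.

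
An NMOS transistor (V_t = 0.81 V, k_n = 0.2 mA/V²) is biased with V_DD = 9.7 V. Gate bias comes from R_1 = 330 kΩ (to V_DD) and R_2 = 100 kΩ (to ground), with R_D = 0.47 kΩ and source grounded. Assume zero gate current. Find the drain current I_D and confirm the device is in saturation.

I_D ≈ 0.21 mA

V_G = V_DD·R_2/(R_1+R_2) = 9.7×100/430 = 2.26 V. With the source grounded, V_GS = V_G = 2.26 V.
Assume saturation: I_D = (k_n/2)(V_GS − V_t)² = (0.2/2)×(2.26 − 0.81)² = 0.1×1.45² = 0.209 mA.
V_DS = V_DD − I_D·R_D = 9.7 − 0.209×0.47 = 9.6 V.
Saturation requires V_DS ≥ V_GS − V_t = 1.45 V; 9.6 ≥ 1.45 ✓.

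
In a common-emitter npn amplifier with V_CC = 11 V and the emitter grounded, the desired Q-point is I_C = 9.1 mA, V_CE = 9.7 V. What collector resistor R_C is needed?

R_C ≈ 0.14 kΩ

Collector loop: V_CC = I_C·R_C + V_CE.
R_C = (V_CC − V_CE)/I_C = (11 − 9.7)/9.1 = 0.143 kΩ.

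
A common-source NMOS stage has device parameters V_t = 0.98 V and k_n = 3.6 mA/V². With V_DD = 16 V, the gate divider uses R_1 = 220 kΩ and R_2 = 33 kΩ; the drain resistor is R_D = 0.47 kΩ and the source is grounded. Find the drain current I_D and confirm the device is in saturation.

V_G = V_DD·R_2/(R_1+R_2) = 16×33/253 = 2.09 V. With the source grounded, V_GS = V_G = 2.09 V.
Assume saturation: I_D = (k_n/2)(V_GS − V_t)² = (3.6/2)×(2.09 − 0.98)² = 1.8×1.11² = 2.21 mA.
V_DS = V_DD − I_D·R_D = 16 − 2.21×0.47 = 15 V.
Saturation requires V_DS ≥ V_GS − V_t = 1.11 V; 15 ≥ 1.11 ✓.

I_D ≈ 2.2 mA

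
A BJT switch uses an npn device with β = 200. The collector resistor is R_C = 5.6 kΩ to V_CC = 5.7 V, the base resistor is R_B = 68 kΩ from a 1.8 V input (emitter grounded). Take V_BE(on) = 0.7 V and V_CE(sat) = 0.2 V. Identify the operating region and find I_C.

Assume active: I_B = (1.8 − 0.7)/68 = 0.0162 mA, giving I_C = β·I_B = 3.24 mA.
But then V_CE = 5.7 − 3.24×5.6 = -12.4 V < V_CE(sat) = 0.2 V — impossible in the active region.
So the transistor is saturated. With V_CE = 0.2 V, I_C = (V_CC − 0.2)/R_C = 5.5/5.6 = 0.982 mA.
Check: β·I_B = 3.24 mA > I_C = 0.982 mA, confirming saturation.

saturation; I_C ≈ 0.98 mA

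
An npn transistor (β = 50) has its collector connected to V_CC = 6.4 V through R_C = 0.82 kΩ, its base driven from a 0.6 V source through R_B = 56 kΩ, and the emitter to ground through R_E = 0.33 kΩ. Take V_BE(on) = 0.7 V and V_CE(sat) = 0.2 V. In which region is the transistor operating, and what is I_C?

V_BB = 0.6 V ≤ V_BE(on) = 0.7 V, so the base-emitter junction is not forward biased.
The transistor is in cutoff: I_B = I_C = 0.

cutoff; I_C ≈ 0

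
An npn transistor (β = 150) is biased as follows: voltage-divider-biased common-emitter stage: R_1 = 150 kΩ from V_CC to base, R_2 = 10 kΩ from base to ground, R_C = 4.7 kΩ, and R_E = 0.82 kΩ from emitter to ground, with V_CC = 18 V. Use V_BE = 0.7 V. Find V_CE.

V_CE ≈ 15 V

Thevenize the base divider: V_Th = V_CC·R_2/(R_1+R_2) = 18×10/160 = 1.12 V, R_Th = R_1‖R_2 = 9.38 kΩ.
Base-emitter loop: V_Th = I_B·R_Th + V_BE + (β+1)I_B·R_E, so I_B = (1.12 − 0.7) / (9.38 + 151×0.82) = 0.00319 mA.
I_C = β·I_B = 150×0.00319 = 0.479 mA, and I_E = (β+1)I_B = 0.482 mA.
V_CE = V_CC − I_C·R_C − I_E·R_E = 18 − 0.479×4.7 − 0.482×0.82 = 15.4 V.
V_CE = 15.4 V > 0.2 V confirms active-region operation.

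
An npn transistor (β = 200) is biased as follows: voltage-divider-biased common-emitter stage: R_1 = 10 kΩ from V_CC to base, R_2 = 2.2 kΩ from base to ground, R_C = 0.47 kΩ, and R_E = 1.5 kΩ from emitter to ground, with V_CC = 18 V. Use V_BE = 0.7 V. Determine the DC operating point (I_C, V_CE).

Thevenize the base divider: V_Th = V_CC·R_2/(R_1+R_2) = 18×2.2/12.2 = 3.25 V, R_Th = R_1‖R_2 = 1.8 kΩ.
Base-emitter loop: V_Th = I_B·R_Th + V_BE + (β+1)I_B·R_E, so I_B = (3.25 − 0.7) / (1.8 + 201×1.5) = 0.00839 mA.
I_C = β·I_B = 200×0.00839 = 1.68 mA, and I_E = (β+1)I_B = 1.69 mA.
V_CE = V_CC − I_C·R_C − I_E·R_E = 18 − 1.68×0.47 − 1.69×1.5 = 14.7 V.
V_CE = 14.7 V > 0.2 V confirms active-region operation.

I_C ≈ 1.7 mA, V_CE ≈ 15 V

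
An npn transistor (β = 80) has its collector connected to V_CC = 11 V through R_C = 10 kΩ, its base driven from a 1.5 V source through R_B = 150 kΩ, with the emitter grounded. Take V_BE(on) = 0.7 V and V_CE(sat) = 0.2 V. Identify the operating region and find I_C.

Assume active. Base-emitter loop: I_B = (V_BB − V_BE)/R_B = (1.5 − 0.7)/150 = 0.00533 mA.
I_C = β·I_B = 80×0.00533 = 0.427 mA.
V_CE = V_CC − I_C·R_C = 11 − 0.427×10 = 6.73 V > V_CE(sat), so the active-region assumption holds.

active; I_C ≈ 0.43 mA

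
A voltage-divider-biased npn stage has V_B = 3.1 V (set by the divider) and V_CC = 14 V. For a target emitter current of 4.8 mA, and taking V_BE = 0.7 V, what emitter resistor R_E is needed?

R_E ≈ 0.5 kΩ

V_E = V_B − V_BE = 3.1 − 0.7 = 2.4 V.
R_E = V_E / I_E = 2.4 / 4.8 = 0.5 kΩ.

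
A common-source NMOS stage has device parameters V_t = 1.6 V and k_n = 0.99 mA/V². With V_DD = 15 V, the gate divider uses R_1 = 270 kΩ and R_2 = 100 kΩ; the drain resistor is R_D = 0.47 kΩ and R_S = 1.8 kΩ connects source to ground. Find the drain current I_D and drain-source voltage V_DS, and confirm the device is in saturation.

V_G = V_DD·R_2/(R_1+R_2) = 15×100/370 = 4.05 V.
Assume saturation: I_D = (k_n/2)(V_GS − V_t)² with V_GS = V_G − I_D·R_S = 4.05 − 1.8·I_D.
Substituting gives 1.6·I_D² − 5.37·I_D + 2.98 = 0, with roots I_D = 0.702 or 2.65 mA.
The root I_D = 2.65 mA gives V_GS = -0.713 V ≤ V_t, so take I_D = 0.702 mA.
Then V_GS = 2.79 V and V_DS = V_DD − I_D(R_D+R_S) = 15 − 0.702×2.27 = 13.4 V.
Saturation requires V_DS ≥ V_GS − V_t = 1.19 V; 13.4 ≥ 1.19 ✓.

I_D ≈ 0.7 mA, V_DS ≈ 13 V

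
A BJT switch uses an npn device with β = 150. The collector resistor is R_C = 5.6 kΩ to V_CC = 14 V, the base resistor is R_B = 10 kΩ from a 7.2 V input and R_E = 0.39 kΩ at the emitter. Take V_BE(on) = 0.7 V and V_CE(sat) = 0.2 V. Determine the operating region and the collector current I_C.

saturation; I_C ≈ 2.3 mA

Assume active: I_B = (7.2 − 0.7)/(10 + 151×0.39) = 0.0944 mA, I_C = β·I_B = 14.2 mA.
Then V_CE = 14 − 14.2×5.6 − 14.2×0.39 = -70.8 V < 0.2 V — the active assumption fails.
Re-solve with V_CE = 0.2 V. KCL at the emitter: V_E/R_E = (V_BB−0.7−V_E)/R_B + (V_CC−0.2−V_E)/R_C, giving V_E = 1.1 V.
I_C = (V_CC − 0.2 − V_E)/R_C = (13.8 − 1.1)/5.6 = 2.27 mA.
Check: I_B = (6.5 − 1.1)/10 = 0.54 mA, and β·I_B = 81.1 mA > I_C, confirming saturation.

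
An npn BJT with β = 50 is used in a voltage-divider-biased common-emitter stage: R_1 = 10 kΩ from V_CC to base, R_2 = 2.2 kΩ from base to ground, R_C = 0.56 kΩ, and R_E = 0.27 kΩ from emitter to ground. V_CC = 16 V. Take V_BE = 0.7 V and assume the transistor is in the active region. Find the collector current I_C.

Thevenize the base divider: V_Th = V_CC·R_2/(R_1+R_2) = 16×2.2/12.2 = 2.89 V, R_Th = R_1‖R_2 = 1.8 kΩ.
Base-emitter loop: V_Th = I_B·R_Th + V_BE + (β+1)I_B·R_E, so I_B = (2.89 − 0.7) / (1.8 + 51×0.27) = 0.14 mA.
I_C = β·I_B = 50×0.14 = 7.02 mA, and I_E = (β+1)I_B = 7.16 mA.
V_CE = V_CC − I_C·R_C − I_E·R_E = 16 − 7.02×0.56 − 7.16×0.27 = 10.1 V.
V_CE = 10.1 V > 0.2 V confirms active-region operation.

I_C ≈ 7 mA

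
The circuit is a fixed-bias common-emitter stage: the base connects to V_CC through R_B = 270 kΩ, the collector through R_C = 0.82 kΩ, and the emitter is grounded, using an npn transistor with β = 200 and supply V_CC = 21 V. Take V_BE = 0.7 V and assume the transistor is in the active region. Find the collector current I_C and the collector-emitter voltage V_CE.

Base loop: V_CC = I_B·R_B + V_BE, so I_B = (21 − 0.7)/270 kΩ = 0.0752 mA.
In the active region I_C = β·I_B = 200 × 0.0752 = 15 mA.
Collector loop: V_CE = V_CC − I_C·R_C = 21 − 15×0.82 = 8.67 V.
Since V_CE = 8.67 V > V_CE(sat) ≈ 0.2 V, the transistor is in the active region as assumed.

I_C ≈ 15 mA, V_CE ≈ 8.7 V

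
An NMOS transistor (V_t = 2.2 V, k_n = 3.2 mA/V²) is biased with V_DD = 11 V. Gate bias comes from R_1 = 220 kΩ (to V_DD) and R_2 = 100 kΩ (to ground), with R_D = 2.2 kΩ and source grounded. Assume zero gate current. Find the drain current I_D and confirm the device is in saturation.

I_D ≈ 2.5 mA

V_G = V_DD·R_2/(R_1+R_2) = 11×100/320 = 3.44 V. With the source grounded, V_GS = V_G = 3.44 V.
Assume saturation: I_D = (k_n/2)(V_GS − V_t)² = (3.2/2)×(3.44 − 2.2)² = 1.6×1.24² = 2.45 mA.
V_DS = V_DD − I_D·R_D = 11 − 2.45×2.2 = 5.61 V.
Saturation requires V_DS ≥ V_GS − V_t = 1.24 V; 5.61 ≥ 1.24 ✓.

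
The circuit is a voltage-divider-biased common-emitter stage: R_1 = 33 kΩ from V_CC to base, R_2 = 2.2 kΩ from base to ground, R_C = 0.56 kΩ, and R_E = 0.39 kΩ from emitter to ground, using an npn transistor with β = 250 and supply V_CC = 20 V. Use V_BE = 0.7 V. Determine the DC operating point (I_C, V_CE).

I_C ≈ 1.4 mA, V_CE ≈ 19 V

Thevenize the base divider: V_Th = V_CC·R_2/(R_1+R_2) = 20×2.2/35.2 = 1.25 V, R_Th = R_1‖R_2 = 2.06 kΩ.
Base-emitter loop: V_Th = I_B·R_Th + V_BE + (β+1)I_B·R_E, so I_B = (1.25 − 0.7) / (2.06 + 251×0.39) = 0.0055 mA.
I_C = β·I_B = 250×0.0055 = 1.38 mA, and I_E = (β+1)I_B = 1.38 mA.
V_CE = V_CC − I_C·R_C − I_E·R_E = 20 − 1.38×0.56 − 1.38×0.39 = 18.7 V.
V_CE = 18.7 V > 0.2 V confirms active-region operation.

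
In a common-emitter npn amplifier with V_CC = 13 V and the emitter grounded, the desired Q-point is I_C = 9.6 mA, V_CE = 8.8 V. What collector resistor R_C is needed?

Collector loop: V_CC = I_C·R_C + V_CE.
R_C = (V_CC − V_CE)/I_C = (13 − 8.8)/9.6 = 0.437 kΩ.

R_C ≈ 0.44 kΩ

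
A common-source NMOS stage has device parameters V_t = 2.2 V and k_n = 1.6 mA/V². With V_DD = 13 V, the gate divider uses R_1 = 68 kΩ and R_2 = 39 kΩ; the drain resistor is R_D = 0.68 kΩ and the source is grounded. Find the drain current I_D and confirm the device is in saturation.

I_D ≈ 5.2 mA

V_G = V_DD·R_2/(R_1+R_2) = 13×39/107 = 4.74 V. With the source grounded, V_GS = V_G = 4.74 V.
Assume saturation: I_D = (k_n/2)(V_GS − V_t)² = (1.6/2)×(4.74 − 2.2)² = 0.8×2.54² = 5.15 mA.
V_DS = V_DD − I_D·R_D = 13 − 5.15×0.68 = 9.49 V.
Saturation requires V_DS ≥ V_GS − V_t = 2.54 V; 9.49 ≥ 2.54 ✓.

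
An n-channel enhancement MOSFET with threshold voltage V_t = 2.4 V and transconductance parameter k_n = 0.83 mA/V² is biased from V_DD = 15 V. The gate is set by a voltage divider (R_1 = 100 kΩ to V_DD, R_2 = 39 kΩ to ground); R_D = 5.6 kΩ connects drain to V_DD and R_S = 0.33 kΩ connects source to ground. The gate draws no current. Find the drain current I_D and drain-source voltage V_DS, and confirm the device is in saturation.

V_G = V_DD·R_2/(R_1+R_2) = 15×39/139 = 4.21 V.
Assume saturation: I_D = (k_n/2)(V_GS − V_t)² with V_GS = V_G − I_D·R_S = 4.21 − 0.33·I_D.
Substituting gives 0.0452·I_D² − 1.5·I_D + 1.36 = 0, with roots I_D = 0.934 or 32.2 mA.
The root I_D = 32.2 mA gives V_GS = -6.4 V ≤ V_t, so take I_D = 0.934 mA.
Then V_GS = 3.9 V and V_DS = V_DD − I_D(R_D+R_S) = 15 − 0.934×5.93 = 9.46 V.
Saturation requires V_DS ≥ V_GS − V_t = 1.5 V; 9.46 ≥ 1.5 ✓.

I_D ≈ 0.93 mA, V_DS ≈ 9.5 V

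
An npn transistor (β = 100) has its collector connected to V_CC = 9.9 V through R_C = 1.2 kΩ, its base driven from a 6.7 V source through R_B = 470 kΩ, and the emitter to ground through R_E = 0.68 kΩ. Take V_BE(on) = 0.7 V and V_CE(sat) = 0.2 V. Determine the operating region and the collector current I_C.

Assume active. Base-emitter loop: I_B = (V_BB − V_BE)/(R_B + (β+1)R_E) = (6.7 − 0.7)/(470 + 101×0.68) = 0.0111 mA.
I_C = β·I_B = 100×0.0111 = 1.11 mA.
V_CE = V_CC − I_C·R_C − I_E·R_E = 9.9 − 1.11×1.2 − 1.12×0.68 = 7.8 V > V_CE(sat), so the active-region assumption holds.

active; I_C ≈ 1.1 mA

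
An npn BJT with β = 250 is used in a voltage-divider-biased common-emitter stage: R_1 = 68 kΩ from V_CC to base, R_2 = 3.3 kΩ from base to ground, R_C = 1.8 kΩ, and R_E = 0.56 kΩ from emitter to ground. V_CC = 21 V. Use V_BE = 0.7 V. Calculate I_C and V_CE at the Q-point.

Thevenize the base divider: V_Th = V_CC·R_2/(R_1+R_2) = 21×3.3/71.3 = 0.972 V, R_Th = R_1‖R_2 = 3.15 kΩ.
Base-emitter loop: V_Th = I_B·R_Th + V_BE + (β+1)I_B·R_E, so I_B = (0.972 − 0.7) / (3.15 + 251×0.56) = 0.00189 mA.
I_C = β·I_B = 250×0.00189 = 0.473 mA, and I_E = (β+1)I_B = 0.475 mA.
V_CE = V_CC − I_C·R_C − I_E·R_E = 21 − 0.473×1.8 − 0.475×0.56 = 19.9 V.
V_CE = 19.9 V > 0.2 V confirms active-region operation.

I_C ≈ 0.47 mA, V_CE ≈ 20 V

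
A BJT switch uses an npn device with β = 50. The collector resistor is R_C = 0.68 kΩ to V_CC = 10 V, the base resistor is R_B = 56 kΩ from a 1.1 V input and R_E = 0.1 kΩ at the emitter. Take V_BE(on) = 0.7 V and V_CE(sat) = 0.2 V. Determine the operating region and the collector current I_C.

active; I_C ≈ 0.33 mA

Assume active. Base-emitter loop: I_B = (V_BB − V_BE)/(R_B + (β+1)R_E) = (1.1 − 0.7)/(56 + 51×0.1) = 0.00655 mA.
I_C = β·I_B = 50×0.00655 = 0.327 mA.
V_CE = V_CC − I_C·R_C − I_E·R_E = 10 − 0.327×0.68 − 0.334×0.1 = 9.74 V > V_CE(sat), so the active-region assumption holds.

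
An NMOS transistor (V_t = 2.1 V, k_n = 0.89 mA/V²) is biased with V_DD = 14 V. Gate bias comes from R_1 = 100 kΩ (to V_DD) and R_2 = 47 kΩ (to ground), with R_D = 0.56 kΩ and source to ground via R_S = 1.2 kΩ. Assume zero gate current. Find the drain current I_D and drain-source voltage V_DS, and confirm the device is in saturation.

I_D ≈ 0.84 mA, V_DS ≈ 13 V

V_G = V_DD·R_2/(R_1+R_2) = 14×47/147 = 4.48 V.
Assume saturation: I_D = (k_n/2)(V_GS − V_t)² with V_GS = V_G − I_D·R_S = 4.48 − 1.2·I_D.
Substituting gives 0.641·I_D² − 3.54·I_D + 2.51 = 0, with roots I_D = 0.837 or 4.68 mA.
The root I_D = 4.68 mA gives V_GS = -1.14 V ≤ V_t, so take I_D = 0.837 mA.
Then V_GS = 3.47 V and V_DS = V_DD − I_D(R_D+R_S) = 14 − 0.837×1.76 = 12.5 V.
Saturation requires V_DS ≥ V_GS − V_t = 1.37 V; 12.5 ≥ 1.37 ✓.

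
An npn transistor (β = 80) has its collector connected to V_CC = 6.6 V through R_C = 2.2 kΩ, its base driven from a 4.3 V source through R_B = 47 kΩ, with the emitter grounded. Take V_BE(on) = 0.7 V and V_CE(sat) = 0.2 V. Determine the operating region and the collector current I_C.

saturation; I_C ≈ 2.9 mA

Assume active: I_B = (4.3 − 0.7)/47 = 0.0766 mA, giving I_C = β·I_B = 6.13 mA.
But then V_CE = 6.6 − 6.13×2.2 = -6.88 V < V_CE(sat) = 0.2 V — impossible in the active region.
So the transistor is saturated. With V_CE = 0.2 V, I_C = (V_CC − 0.2)/R_C = 6.4/2.2 = 2.91 mA.
Check: β·I_B = 6.13 mA > I_C = 2.91 mA, confirming saturation.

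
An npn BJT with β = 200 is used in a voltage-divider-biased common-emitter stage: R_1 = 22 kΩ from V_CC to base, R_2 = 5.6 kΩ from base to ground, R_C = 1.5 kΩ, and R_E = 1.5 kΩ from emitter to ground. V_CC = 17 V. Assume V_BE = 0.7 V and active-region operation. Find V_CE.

V_CE ≈ 12 V

Thevenize the base divider: V_Th = V_CC·R_2/(R_1+R_2) = 17×5.6/27.6 = 3.45 V, R_Th = R_1‖R_2 = 4.46 kΩ.
Base-emitter loop: V_Th = I_B·R_Th + V_BE + (β+1)I_B·R_E, so I_B = (3.45 − 0.7) / (4.46 + 201×1.5) = 0.00899 mA.
I_C = β·I_B = 200×0.00899 = 1.8 mA, and I_E = (β+1)I_B = 1.81 mA.
V_CE = V_CC − I_C·R_C − I_E·R_E = 17 − 1.8×1.5 − 1.81×1.5 = 11.6 V.
V_CE = 11.6 V > 0.2 V confirms active-region operation.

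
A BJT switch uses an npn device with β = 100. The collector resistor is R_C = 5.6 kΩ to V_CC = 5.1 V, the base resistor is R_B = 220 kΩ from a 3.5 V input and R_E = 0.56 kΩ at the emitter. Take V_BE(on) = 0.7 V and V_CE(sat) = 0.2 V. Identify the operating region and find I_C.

Assume active: I_B = (3.5 − 0.7)/(220 + 101×0.56) = 0.0101 mA, I_C = β·I_B = 1.01 mA.
Then V_CE = 5.1 − 1.01×5.6 − 1.02×0.56 = -1.14 V < 0.2 V — the active assumption fails.
Re-solve with V_CE = 0.2 V. KCL at the emitter: V_E/R_E = (V_BB−0.7−V_E)/R_B + (V_CC−0.2−V_E)/R_C, giving V_E = 0.451 V.
I_C = (V_CC − 0.2 − V_E)/R_C = (4.9 − 0.451)/5.6 = 0.794 mA.
Check: I_B = (2.8 − 0.451)/220 = 0.0107 mA, and β·I_B = 1.07 mA > I_C, confirming saturation.

saturation; I_C ≈ 0.79 mA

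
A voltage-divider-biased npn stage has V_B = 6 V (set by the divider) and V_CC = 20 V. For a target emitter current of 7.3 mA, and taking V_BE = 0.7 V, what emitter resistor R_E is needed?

V_E = V_B − V_BE = 6 − 0.7 = 5.3 V.
R_E = V_E / I_E = 5.3 / 7.3 = 0.726 kΩ.

R_E ≈ 0.73 kΩ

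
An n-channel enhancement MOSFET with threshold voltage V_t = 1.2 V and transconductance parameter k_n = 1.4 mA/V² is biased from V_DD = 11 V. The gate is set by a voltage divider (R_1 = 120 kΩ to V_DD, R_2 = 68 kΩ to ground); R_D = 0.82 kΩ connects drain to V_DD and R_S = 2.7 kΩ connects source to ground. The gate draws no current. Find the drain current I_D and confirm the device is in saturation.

I_D ≈ 0.67 mA

V_G = V_DD·R_2/(R_1+R_2) = 11×68/188 = 3.98 V.
Assume saturation: I_D = (k_n/2)(V_GS − V_t)² with V_GS = V_G − I_D·R_S = 3.98 − 2.7·I_D.
Substituting gives 5.1·I_D² − 11.5·I_D + 5.4 = 0, with roots I_D = 0.667 or 1.59 mA.
The root I_D = 1.59 mA gives V_GS = -0.306 V ≤ V_t, so take I_D = 0.667 mA.
Then V_GS = 2.18 V and V_DS = V_DD − I_D(R_D+R_S) = 11 − 0.667×3.52 = 8.65 V.
Saturation requires V_DS ≥ V_GS − V_t = 0.977 V; 8.65 ≥ 0.977 ✓.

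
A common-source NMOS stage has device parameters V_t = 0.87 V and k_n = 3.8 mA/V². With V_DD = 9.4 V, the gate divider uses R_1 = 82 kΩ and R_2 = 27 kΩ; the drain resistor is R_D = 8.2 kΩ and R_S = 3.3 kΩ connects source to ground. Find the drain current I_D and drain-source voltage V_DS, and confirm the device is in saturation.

I_D ≈ 0.32 mA, V_DS ≈ 5.7 V

V_G = V_DD·R_2/(R_1+R_2) = 9.4×27/109 = 2.33 V.
Assume saturation: I_D = (k_n/2)(V_GS − V_t)² with V_GS = V_G − I_D·R_S = 2.33 − 3.3·I_D.
Substituting gives 20.7·I_D² − 19.3·I_D + 4.04 = 0, with roots I_D = 0.318 or 0.614 mA.
The root I_D = 0.614 mA gives V_GS = 0.301 V ≤ V_t, so take I_D = 0.318 mA.
Then V_GS = 1.28 V and V_DS = V_DD − I_D(R_D+R_S) = 9.4 − 0.318×11.5 = 5.74 V.
Saturation requires V_DS ≥ V_GS − V_t = 0.409 V; 5.74 ≥ 0.409 ✓.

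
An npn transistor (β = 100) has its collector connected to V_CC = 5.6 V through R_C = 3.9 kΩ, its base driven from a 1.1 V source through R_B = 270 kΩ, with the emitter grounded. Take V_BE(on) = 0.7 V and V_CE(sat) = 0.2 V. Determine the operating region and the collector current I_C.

Assume active. Base-emitter loop: I_B = (V_BB − V_BE)/R_B = (1.1 − 0.7)/270 = 0.00148 mA.
I_C = β·I_B = 100×0.00148 = 0.148 mA.
V_CE = V_CC − I_C·R_C = 5.6 − 0.148×3.9 = 5.02 V > V_CE(sat), so the active-region assumption holds.

active; I_C ≈ 0.15 mA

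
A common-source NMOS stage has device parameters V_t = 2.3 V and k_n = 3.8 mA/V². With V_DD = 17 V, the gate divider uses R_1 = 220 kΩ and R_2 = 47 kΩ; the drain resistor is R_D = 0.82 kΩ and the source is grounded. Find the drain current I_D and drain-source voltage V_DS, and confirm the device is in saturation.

V_G = V_DD·R_2/(R_1+R_2) = 17×47/267 = 2.99 V. With the source grounded, V_GS = V_G = 2.99 V.
Assume saturation: I_D = (k_n/2)(V_GS − V_t)² = (3.8/2)×(2.99 − 2.3)² = 1.9×0.693² = 0.911 mA.
V_DS = V_DD − I_D·R_D = 17 − 0.911×0.82 = 16.3 V.
Saturation requires V_DS ≥ V_GS − V_t = 0.693 V; 16.3 ≥ 0.693 ✓.

I_D ≈ 0.91 mA, V_DS ≈ 16 V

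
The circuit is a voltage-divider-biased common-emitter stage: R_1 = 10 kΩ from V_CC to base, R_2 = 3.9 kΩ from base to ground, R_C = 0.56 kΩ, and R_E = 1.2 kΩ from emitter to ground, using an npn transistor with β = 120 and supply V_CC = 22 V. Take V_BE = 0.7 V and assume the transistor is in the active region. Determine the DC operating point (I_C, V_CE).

I_C ≈ 4.4 mA, V_CE ≈ 14 V

Thevenize the base divider: V_Th = V_CC·R_2/(R_1+R_2) = 22×3.9/13.9 = 6.17 V, R_Th = R_1‖R_2 = 2.81 kΩ.
Base-emitter loop: V_Th = I_B·R_Th + V_BE + (β+1)I_B·R_E, so I_B = (6.17 − 0.7) / (2.81 + 121×1.2) = 0.037 mA.
I_C = β·I_B = 120×0.037 = 4.44 mA, and I_E = (β+1)I_B = 4.47 mA.
V_CE = V_CC − I_C·R_C − I_E·R_E = 22 − 4.44×0.56 − 4.47×1.2 = 14.1 V.
V_CE = 14.1 V > 0.2 V confirms active-region operation.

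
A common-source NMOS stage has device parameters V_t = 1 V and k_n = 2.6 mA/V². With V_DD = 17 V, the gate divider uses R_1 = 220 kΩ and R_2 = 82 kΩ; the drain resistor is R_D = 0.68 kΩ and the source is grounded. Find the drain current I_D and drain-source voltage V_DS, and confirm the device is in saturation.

I_D ≈ 17 mA, V_DS ≈ 5.4 V

V_G = V_DD·R_2/(R_1+R_2) = 17×82/302 = 4.62 V. With the source grounded, V_GS = V_G = 4.62 V.
Assume saturation: I_D = (k_n/2)(V_GS − V_t)² = (2.6/2)×(4.62 − 1)² = 1.3×3.62² = 17 mA.
V_DS = V_DD − I_D·R_D = 17 − 17×0.68 = 5.44 V.
Saturation requires V_DS ≥ V_GS − V_t = 3.62 V; 5.44 ≥ 3.62 ✓.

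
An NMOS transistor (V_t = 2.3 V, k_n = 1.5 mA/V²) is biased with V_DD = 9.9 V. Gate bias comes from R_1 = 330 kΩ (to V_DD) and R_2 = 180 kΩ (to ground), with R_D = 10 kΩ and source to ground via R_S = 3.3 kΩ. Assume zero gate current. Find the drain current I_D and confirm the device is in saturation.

I_D ≈ 0.2 mA

V_G = V_DD·R_2/(R_1+R_2) = 9.9×180/510 = 3.49 V.
Assume saturation: I_D = (k_n/2)(V_GS − V_t)² with V_GS = V_G − I_D·R_S = 3.49 − 3.3·I_D.
Substituting gives 8.17·I_D² − 6.91·I_D + 1.07 = 0, with roots I_D = 0.204 or 0.642 mA.
The root I_D = 0.642 mA gives V_GS = 1.37 V ≤ V_t, so take I_D = 0.204 mA.
Then V_GS = 2.82 V and V_DS = V_DD − I_D(R_D+R_S) = 9.9 − 0.204×13.3 = 7.19 V.
Saturation requires V_DS ≥ V_GS − V_t = 0.521 V; 7.19 ≥ 0.521 ✓.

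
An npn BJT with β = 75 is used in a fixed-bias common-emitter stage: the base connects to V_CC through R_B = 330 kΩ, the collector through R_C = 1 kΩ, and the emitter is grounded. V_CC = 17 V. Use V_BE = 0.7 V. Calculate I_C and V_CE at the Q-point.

I_C ≈ 3.7 mA, V_CE ≈ 13 V

Base loop: V_CC = I_B·R_B + V_BE, so I_B = (17 − 0.7)/330 kΩ = 0.0494 mA.
In the active region I_C = β·I_B = 75 × 0.0494 = 3.7 mA.
Collector loop: V_CE = V_CC − I_C·R_C = 17 − 3.7×1 = 13.3 V.
Since V_CE = 13.3 V > V_CE(sat) ≈ 0.2 V, the transistor is in the active region as assumed.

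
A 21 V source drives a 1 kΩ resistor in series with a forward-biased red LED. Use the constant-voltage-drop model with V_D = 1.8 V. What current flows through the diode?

I ≈ 19 mA

KVL around the loop: 21 = V_D + I·R = 1.8 + I × 1 kΩ.
So I = (21 − 1.8) / 1 kΩ = 19.2 / 1 = 19.2 mA.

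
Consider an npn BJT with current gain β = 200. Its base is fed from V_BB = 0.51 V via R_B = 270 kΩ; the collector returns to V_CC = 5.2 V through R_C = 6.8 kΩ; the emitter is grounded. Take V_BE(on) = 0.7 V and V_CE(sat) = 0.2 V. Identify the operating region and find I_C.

V_BB = 0.51 V ≤ V_BE(on) = 0.7 V, so the base-emitter junction is not forward biased.
The transistor is in cutoff: I_B = I_C = 0.

cutoff; I_C ≈ 0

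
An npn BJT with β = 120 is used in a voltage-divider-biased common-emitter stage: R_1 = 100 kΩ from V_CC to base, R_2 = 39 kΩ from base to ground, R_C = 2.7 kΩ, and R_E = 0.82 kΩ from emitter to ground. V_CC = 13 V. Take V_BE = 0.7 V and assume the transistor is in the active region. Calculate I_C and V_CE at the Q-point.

Thevenize the base divider: V_Th = V_CC·R_2/(R_1+R_2) = 13×39/139 = 3.65 V, R_Th = R_1‖R_2 = 28.1 kΩ.
Base-emitter loop: V_Th = I_B·R_Th + V_BE + (β+1)I_B·R_E, so I_B = (3.65 − 0.7) / (28.1 + 121×0.82) = 0.0232 mA.
I_C = β·I_B = 120×0.0232 = 2.78 mA, and I_E = (β+1)I_B = 2.8 mA.
V_CE = V_CC − I_C·R_C − I_E·R_E = 13 − 2.78×2.7 − 2.8×0.82 = 3.2 V.
V_CE = 3.2 V > 0.2 V confirms active-region operation.

I_C ≈ 2.8 mA, V_CE ≈ 3.2 V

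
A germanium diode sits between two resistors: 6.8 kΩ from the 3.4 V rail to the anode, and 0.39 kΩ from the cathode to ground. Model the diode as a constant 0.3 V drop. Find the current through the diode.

I ≈ 0.43 mA

The two resistors are in series with the diode, so KVL gives 3.4 = I·6.8 + 0.3 + I·0.39.
I = (3.4 − 0.3) / (6.8 + 0.39) kΩ = 3.1 / 7.19 = 0.431 mA.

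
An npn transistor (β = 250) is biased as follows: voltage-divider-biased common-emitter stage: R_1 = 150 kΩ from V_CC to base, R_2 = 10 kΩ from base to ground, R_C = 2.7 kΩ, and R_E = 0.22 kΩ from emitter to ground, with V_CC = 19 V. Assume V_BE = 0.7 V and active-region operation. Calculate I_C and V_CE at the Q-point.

I_C ≈ 1.9 mA, V_CE ≈ 13 V

Thevenize the base divider: V_Th = V_CC·R_2/(R_1+R_2) = 19×10/160 = 1.19 V, R_Th = R_1‖R_2 = 9.38 kΩ.
Base-emitter loop: V_Th = I_B·R_Th + V_BE + (β+1)I_B·R_E, so I_B = (1.19 − 0.7) / (9.38 + 251×0.22) = 0.00755 mA.
I_C = β·I_B = 250×0.00755 = 1.89 mA, and I_E = (β+1)I_B = 1.89 mA.
V_CE = V_CC − I_C·R_C − I_E·R_E = 19 − 1.89×2.7 − 1.89×0.22 = 13.5 V.
V_CE = 13.5 V > 0.2 V confirms active-region operation.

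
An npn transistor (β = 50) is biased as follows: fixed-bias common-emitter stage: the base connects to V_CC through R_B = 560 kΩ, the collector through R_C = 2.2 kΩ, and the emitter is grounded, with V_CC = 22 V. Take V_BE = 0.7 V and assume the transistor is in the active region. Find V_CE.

Base loop: V_CC = I_B·R_B + V_BE, so I_B = (22 − 0.7)/560 kΩ = 0.038 mA.
In the active region I_C = β·I_B = 50 × 0.038 = 1.9 mA.
Collector loop: V_CE = V_CC − I_C·R_C = 22 − 1.9×2.2 = 17.8 V.
Since V_CE = 17.8 V > V_CE(sat) ≈ 0.2 V, the transistor is in the active region as assumed.

V_CE ≈ 18 V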